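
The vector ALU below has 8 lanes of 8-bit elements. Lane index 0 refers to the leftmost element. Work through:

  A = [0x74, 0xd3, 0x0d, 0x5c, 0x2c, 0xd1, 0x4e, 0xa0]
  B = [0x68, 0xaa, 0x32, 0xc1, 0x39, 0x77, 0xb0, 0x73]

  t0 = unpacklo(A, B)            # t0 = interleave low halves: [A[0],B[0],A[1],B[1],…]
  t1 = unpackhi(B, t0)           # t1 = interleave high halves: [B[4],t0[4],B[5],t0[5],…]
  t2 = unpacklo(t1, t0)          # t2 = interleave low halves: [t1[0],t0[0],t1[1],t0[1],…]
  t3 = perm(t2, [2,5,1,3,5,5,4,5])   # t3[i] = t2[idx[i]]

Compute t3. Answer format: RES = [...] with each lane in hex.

→ t0 |74|68|d3|aa|0d|32|5c|c1|
→ t1 |39|0d|77|32|b0|5c|73|c1|
→ t2 |39|74|0d|68|77|d3|32|aa|
→ t3 |0d|d3|74|68|d3|d3|77|d3|

RES = [0x0d, 0xd3, 0x74, 0x68, 0xd3, 0xd3, 0x77, 0xd3]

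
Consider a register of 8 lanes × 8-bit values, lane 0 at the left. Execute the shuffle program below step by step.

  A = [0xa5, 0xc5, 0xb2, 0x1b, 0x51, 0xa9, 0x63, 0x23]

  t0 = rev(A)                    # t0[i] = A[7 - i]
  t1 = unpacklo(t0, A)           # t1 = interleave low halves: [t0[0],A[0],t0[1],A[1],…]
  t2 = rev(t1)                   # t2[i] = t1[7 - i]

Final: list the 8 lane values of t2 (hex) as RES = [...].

RES = [0x1b, 0x51, 0xb2, 0xa9, 0xc5, 0x63, 0xa5, 0x23]

t0 = [0x23, 0x63, 0xa9, 0x51, 0x1b, 0xb2, 0xc5, 0xa5]
t1 = [0x23, 0xa5, 0x63, 0xc5, 0xa9, 0xb2, 0x51, 0x1b]
t2 = [0x1b, 0x51, 0xb2, 0xa9, 0xc5, 0x63, 0xa5, 0x23]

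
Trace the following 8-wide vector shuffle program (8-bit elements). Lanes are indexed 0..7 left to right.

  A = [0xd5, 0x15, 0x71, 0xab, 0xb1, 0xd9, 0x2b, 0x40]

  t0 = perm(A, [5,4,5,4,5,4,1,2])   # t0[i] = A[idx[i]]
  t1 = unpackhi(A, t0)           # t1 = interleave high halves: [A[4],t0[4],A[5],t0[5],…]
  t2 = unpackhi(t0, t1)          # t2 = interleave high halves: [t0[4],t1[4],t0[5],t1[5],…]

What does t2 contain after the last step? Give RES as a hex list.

  t0: d9 b1 d9 b1 d9 b1 15 71
  t1: b1 d9 d9 b1 2b 15 40 71
  t2: d9 2b b1 15 15 40 71 71

RES = [ 0xd9  0x2b  0xb1  0x15  0x15  0x40  0x71  0x71 ]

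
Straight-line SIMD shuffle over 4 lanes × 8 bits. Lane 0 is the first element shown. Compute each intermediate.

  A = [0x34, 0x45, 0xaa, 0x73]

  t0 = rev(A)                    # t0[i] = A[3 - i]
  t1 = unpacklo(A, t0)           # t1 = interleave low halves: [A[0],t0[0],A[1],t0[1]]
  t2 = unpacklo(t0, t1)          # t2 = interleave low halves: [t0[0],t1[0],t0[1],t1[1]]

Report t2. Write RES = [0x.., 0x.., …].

→ t0 |73|aa|45|34|
→ t1 |34|73|45|aa|
→ t2 |73|34|aa|73|

RES = [ 0x73  0x34  0xaa  0x73 ]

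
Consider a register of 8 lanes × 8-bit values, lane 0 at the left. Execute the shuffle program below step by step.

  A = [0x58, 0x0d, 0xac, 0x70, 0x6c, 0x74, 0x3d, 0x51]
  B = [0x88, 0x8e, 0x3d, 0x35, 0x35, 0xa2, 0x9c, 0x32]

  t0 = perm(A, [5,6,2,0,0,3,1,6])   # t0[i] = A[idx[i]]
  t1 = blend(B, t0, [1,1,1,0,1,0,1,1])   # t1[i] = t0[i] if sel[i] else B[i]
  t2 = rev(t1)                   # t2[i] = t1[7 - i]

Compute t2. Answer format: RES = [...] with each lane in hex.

RES = [0x3d, 0x0d, 0xa2, 0x58, 0x35, 0xac, 0x3d, 0x74]

  t0: 74 3d ac 58 58 70 0d 3d
  t1: 74 3d ac 35 58 a2 0d 3d
  t2: 3d 0d a2 58 35 ac 3d 74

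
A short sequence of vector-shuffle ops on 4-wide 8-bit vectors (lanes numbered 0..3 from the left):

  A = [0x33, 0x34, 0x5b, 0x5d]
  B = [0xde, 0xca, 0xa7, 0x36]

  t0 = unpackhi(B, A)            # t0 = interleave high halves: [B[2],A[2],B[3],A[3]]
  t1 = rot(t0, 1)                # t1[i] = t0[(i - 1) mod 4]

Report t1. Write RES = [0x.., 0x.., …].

RES = [0x5d, 0xa7, 0x5b, 0x36]

→ t0 |a7|5b|36|5d|
→ t1 |5d|a7|5b|36|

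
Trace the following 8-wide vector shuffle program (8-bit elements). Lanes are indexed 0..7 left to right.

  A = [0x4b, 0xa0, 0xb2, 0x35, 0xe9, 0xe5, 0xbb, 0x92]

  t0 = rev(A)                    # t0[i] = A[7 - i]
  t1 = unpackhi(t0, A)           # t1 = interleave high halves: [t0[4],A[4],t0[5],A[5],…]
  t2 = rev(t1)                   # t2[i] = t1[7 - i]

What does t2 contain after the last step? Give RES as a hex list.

→ t0 |92|bb|e5|e9|35|b2|a0|4b|
→ t1 |35|e9|b2|e5|a0|bb|4b|92|
→ t2 |92|4b|bb|a0|e5|b2|e9|35|

RES = [0x92, 0x4b, 0xbb, 0xa0, 0xe5, 0xb2, 0xe9, 0x35]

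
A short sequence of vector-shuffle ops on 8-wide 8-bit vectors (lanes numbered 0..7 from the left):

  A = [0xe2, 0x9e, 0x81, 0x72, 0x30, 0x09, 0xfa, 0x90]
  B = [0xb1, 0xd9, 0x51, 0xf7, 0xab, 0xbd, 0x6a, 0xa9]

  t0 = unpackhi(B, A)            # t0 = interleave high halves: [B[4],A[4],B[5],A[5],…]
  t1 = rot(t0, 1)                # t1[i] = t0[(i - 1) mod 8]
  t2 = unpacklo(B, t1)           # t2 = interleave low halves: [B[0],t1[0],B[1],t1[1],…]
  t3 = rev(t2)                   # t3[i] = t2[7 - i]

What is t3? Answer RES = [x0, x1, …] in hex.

RES = [0xbd, 0xf7, 0x30, 0x51, 0xab, 0xd9, 0x90, 0xb1]

  t0: ab 30 bd 09 6a fa a9 90
  t1: 90 ab 30 bd 09 6a fa a9
  t2: b1 90 d9 ab 51 30 f7 bd
  t3: bd f7 30 51 ab d9 90 b1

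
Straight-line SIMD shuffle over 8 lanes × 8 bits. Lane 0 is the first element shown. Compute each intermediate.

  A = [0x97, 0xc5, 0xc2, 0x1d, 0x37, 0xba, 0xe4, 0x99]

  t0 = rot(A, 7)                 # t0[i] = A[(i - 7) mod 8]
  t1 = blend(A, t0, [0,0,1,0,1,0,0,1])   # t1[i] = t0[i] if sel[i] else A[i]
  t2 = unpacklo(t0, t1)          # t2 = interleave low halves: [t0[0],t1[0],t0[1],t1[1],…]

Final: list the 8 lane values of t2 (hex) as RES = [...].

→ t0 |c5|c2|1d|37|ba|e4|99|97|
→ t1 |97|c5|1d|1d|ba|ba|e4|97|
→ t2 |c5|97|c2|c5|1d|1d|37|1d|

RES = [0xc5, 0x97, 0xc2, 0xc5, 0x1d, 0x1d, 0x37, 0x1d]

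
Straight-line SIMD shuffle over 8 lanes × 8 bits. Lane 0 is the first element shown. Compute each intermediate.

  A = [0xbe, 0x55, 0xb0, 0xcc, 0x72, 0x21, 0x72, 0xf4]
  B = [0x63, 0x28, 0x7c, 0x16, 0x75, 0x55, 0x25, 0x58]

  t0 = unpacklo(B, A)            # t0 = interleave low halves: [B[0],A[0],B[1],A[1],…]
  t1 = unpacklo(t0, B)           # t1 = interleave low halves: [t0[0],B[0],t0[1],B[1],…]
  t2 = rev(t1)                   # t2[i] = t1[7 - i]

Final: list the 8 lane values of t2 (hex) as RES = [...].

RES = [0x16, 0x55, 0x7c, 0x28, 0x28, 0xbe, 0x63, 0x63]

  t0: 63 be 28 55 7c b0 16 cc
  t1: 63 63 be 28 28 7c 55 16
  t2: 16 55 7c 28 28 be 63 63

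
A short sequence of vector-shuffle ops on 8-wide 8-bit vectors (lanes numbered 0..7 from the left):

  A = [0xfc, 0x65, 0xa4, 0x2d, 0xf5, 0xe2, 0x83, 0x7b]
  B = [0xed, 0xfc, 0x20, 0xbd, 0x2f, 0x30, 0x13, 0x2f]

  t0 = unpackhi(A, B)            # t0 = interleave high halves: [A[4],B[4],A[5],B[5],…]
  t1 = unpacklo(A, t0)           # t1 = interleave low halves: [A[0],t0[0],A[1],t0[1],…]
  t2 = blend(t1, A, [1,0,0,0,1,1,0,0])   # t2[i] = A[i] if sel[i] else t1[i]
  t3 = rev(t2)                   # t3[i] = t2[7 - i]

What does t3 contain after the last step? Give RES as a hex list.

t0 = [0xf5, 0x2f, 0xe2, 0x30, 0x83, 0x13, 0x7b, 0x2f]
t1 = [0xfc, 0xf5, 0x65, 0x2f, 0xa4, 0xe2, 0x2d, 0x30]
t2 = [0xfc, 0xf5, 0x65, 0x2f, 0xf5, 0xe2, 0x2d, 0x30]
t3 = [0x30, 0x2d, 0xe2, 0xf5, 0x2f, 0x65, 0xf5, 0xfc]

RES = [0x30, 0x2d, 0xe2, 0xf5, 0x2f, 0x65, 0xf5, 0xfc]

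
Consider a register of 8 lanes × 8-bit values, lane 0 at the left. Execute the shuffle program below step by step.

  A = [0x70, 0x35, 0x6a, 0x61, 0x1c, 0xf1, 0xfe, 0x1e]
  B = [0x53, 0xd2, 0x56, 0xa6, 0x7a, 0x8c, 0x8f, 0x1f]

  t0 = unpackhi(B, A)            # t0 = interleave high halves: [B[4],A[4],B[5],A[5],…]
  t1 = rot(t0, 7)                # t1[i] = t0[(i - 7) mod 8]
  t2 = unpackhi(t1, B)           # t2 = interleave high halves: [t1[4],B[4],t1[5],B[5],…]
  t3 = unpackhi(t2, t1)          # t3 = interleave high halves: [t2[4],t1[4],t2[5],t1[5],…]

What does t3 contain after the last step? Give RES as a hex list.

RES = [0x1e, 0xfe, 0x8f, 0x1f, 0x7a, 0x1e, 0x1f, 0x7a]

→ t0 |7a|1c|8c|f1|8f|fe|1f|1e|
→ t1 |1c|8c|f1|8f|fe|1f|1e|7a|
→ t2 |fe|7a|1f|8c|1e|8f|7a|1f|
→ t3 |1e|fe|8f|1f|7a|1e|1f|7a|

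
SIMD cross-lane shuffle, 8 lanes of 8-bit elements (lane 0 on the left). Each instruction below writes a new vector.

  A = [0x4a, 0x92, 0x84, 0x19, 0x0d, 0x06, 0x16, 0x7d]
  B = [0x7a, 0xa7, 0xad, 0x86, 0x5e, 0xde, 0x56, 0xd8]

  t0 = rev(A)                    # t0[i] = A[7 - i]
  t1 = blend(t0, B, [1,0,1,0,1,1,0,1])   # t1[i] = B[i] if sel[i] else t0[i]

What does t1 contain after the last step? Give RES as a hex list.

→ t0 |7d|16|06|0d|19|84|92|4a|
→ t1 |7a|16|ad|0d|5e|de|92|d8|

RES = [ 0x7a  0x16  0xad  0x0d  0x5e  0xde  0x92  0xd8 ]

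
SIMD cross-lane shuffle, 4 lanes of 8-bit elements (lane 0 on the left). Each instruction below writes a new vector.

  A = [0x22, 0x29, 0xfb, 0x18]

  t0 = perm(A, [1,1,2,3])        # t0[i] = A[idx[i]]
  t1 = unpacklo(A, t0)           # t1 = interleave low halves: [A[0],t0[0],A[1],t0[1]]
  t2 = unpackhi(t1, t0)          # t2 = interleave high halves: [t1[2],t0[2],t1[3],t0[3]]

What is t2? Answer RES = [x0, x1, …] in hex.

RES = [ 0x29  0xfb  0x29  0x18 ]

t0 = [0x29, 0x29, 0xfb, 0x18]
t1 = [0x22, 0x29, 0x29, 0x29]
t2 = [0x29, 0xfb, 0x29, 0x18]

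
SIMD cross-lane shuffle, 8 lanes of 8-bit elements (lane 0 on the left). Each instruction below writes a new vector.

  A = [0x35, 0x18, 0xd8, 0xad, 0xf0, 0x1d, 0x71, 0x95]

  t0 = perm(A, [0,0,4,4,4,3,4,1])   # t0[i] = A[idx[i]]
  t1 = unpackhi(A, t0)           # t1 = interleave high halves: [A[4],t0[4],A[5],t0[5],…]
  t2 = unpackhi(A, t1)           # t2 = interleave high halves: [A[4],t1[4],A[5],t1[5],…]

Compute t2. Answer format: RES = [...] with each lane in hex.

RES = [ 0xf0  0x71  0x1d  0xf0  0x71  0x95  0x95  0x18 ]

t0 = [0x35, 0x35, 0xf0, 0xf0, 0xf0, 0xad, 0xf0, 0x18]
t1 = [0xf0, 0xf0, 0x1d, 0xad, 0x71, 0xf0, 0x95, 0x18]
t2 = [0xf0, 0x71, 0x1d, 0xf0, 0x71, 0x95, 0x95, 0x18]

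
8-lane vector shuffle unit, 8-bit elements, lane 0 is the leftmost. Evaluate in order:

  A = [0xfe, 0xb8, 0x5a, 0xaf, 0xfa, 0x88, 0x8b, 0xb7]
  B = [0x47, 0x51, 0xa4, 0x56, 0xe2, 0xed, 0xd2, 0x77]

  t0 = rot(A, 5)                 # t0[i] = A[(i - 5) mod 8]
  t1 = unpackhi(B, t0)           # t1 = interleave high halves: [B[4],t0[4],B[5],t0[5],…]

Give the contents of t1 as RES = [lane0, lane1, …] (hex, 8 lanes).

RES = [0xe2, 0xb7, 0xed, 0xfe, 0xd2, 0xb8, 0x77, 0x5a]

  t0: af fa 88 8b b7 fe b8 5a
  t1: e2 b7 ed fe d2 b8 77 5a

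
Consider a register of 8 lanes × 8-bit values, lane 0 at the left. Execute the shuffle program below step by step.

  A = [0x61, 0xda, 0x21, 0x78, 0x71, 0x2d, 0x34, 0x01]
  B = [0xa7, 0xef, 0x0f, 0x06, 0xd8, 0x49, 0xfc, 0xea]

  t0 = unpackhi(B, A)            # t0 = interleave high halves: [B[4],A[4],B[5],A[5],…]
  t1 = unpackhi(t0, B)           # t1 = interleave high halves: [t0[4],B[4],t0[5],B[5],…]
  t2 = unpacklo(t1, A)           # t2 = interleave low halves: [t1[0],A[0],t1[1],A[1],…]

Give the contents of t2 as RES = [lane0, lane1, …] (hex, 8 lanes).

  t0: d8 71 49 2d fc 34 ea 01
  t1: fc d8 34 49 ea fc 01 ea
  t2: fc 61 d8 da 34 21 49 78

RES = [ 0xfc  0x61  0xd8  0xda  0x34  0x21  0x49  0x78 ]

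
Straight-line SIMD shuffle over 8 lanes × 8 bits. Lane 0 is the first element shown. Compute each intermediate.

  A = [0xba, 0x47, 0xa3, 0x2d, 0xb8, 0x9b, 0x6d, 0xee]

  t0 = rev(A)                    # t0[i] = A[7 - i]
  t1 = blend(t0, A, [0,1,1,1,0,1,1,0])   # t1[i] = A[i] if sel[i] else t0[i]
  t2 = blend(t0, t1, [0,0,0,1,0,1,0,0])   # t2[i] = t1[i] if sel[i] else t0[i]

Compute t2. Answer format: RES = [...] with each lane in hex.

  t0: ee 6d 9b b8 2d a3 47 ba
  t1: ee 47 a3 2d 2d 9b 6d ba
  t2: ee 6d 9b 2d 2d 9b 47 ba

RES = [0xee, 0x6d, 0x9b, 0x2d, 0x2d, 0x9b, 0x47, 0xba]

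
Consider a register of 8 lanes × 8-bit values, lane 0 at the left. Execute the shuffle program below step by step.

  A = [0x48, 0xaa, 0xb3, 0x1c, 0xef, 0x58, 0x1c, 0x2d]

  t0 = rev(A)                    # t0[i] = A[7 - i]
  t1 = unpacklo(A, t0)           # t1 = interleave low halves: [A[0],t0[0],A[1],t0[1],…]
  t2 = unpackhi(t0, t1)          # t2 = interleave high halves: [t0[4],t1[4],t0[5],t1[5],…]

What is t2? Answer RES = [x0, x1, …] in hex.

RES = [0x1c, 0xb3, 0xb3, 0x58, 0xaa, 0x1c, 0x48, 0xef]

t0 = [0x2d, 0x1c, 0x58, 0xef, 0x1c, 0xb3, 0xaa, 0x48]
t1 = [0x48, 0x2d, 0xaa, 0x1c, 0xb3, 0x58, 0x1c, 0xef]
t2 = [0x1c, 0xb3, 0xb3, 0x58, 0xaa, 0x1c, 0x48, 0xef]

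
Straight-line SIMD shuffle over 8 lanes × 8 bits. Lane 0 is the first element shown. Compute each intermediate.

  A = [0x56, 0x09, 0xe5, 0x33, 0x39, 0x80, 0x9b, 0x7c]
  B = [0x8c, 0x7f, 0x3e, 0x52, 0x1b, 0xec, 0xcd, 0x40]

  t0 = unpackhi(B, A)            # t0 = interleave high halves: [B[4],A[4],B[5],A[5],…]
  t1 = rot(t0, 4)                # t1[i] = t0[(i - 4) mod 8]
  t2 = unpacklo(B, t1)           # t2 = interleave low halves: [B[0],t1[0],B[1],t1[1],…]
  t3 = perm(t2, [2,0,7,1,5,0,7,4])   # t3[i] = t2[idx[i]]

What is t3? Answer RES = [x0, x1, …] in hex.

  t0: 1b 39 ec 80 cd 9b 40 7c
  t1: cd 9b 40 7c 1b 39 ec 80
  t2: 8c cd 7f 9b 3e 40 52 7c
  t3: 7f 8c 7c cd 40 8c 7c 3e

RES = [ 0x7f  0x8c  0x7c  0xcd  0x40  0x8c  0x7c  0x3e ]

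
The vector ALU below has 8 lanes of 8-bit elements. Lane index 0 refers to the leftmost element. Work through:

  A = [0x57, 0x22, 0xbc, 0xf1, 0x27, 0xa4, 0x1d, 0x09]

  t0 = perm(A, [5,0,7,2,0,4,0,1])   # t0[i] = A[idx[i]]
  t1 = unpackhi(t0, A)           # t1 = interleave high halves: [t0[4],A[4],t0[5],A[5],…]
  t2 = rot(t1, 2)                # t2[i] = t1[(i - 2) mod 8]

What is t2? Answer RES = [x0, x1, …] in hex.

→ t0 |a4|57|09|bc|57|27|57|22|
→ t1 |57|27|27|a4|57|1d|22|09|
→ t2 |22|09|57|27|27|a4|57|1d|

RES = [ 0x22  0x09  0x57  0x27  0x27  0xa4  0x57  0x1d ]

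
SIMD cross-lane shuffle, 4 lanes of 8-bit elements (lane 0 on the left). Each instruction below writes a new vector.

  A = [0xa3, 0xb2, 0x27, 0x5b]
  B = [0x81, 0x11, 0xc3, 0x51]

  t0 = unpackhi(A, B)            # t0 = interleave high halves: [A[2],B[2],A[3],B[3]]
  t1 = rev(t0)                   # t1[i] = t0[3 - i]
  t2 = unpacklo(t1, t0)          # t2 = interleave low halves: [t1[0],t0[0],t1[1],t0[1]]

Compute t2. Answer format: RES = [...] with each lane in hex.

RES = [ 0x51  0x27  0x5b  0xc3 ]

  t0: 27 c3 5b 51
  t1: 51 5b c3 27
  t2: 51 27 5b c3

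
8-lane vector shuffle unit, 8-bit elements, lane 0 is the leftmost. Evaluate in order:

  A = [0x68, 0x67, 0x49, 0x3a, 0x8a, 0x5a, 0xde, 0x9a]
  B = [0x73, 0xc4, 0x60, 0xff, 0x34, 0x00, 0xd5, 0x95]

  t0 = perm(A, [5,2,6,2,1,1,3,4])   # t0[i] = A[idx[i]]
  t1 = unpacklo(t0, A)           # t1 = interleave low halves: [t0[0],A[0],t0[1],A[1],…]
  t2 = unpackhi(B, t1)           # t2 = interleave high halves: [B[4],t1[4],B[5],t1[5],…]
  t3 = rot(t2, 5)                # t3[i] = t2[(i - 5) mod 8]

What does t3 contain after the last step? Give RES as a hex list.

  t0: 5a 49 de 49 67 67 3a 8a
  t1: 5a 68 49 67 de 49 49 3a
  t2: 34 de 00 49 d5 49 95 3a
  t3: 49 d5 49 95 3a 34 de 00

RES = [ 0x49  0xd5  0x49  0x95  0x3a  0x34  0xde  0x00 ]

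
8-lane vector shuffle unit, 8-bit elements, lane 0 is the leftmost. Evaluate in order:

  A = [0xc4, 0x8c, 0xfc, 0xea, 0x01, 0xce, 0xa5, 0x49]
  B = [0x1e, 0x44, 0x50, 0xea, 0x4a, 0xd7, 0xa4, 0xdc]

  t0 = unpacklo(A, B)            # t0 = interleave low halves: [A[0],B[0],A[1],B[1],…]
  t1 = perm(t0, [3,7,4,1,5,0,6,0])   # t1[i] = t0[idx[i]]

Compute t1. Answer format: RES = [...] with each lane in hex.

RES = [ 0x44  0xea  0xfc  0x1e  0x50  0xc4  0xea  0xc4 ]

→ t0 |c4|1e|8c|44|fc|50|ea|ea|
→ t1 |44|ea|fc|1e|50|c4|ea|c4|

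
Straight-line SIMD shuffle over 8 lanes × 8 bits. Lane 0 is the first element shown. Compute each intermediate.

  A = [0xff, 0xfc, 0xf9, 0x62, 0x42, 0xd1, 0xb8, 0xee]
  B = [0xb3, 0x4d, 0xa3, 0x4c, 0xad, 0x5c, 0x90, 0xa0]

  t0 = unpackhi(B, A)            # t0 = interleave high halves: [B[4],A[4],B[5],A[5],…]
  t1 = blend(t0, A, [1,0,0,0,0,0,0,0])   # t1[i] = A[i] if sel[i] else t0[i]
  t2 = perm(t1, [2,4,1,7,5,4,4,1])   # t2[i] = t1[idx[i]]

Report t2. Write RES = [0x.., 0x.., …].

t0 = [0xad, 0x42, 0x5c, 0xd1, 0x90, 0xb8, 0xa0, 0xee]
t1 = [0xff, 0x42, 0x5c, 0xd1, 0x90, 0xb8, 0xa0, 0xee]
t2 = [0x5c, 0x90, 0x42, 0xee, 0xb8, 0x90, 0x90, 0x42]

RES = [0x5c, 0x90, 0x42, 0xee, 0xb8, 0x90, 0x90, 0x42]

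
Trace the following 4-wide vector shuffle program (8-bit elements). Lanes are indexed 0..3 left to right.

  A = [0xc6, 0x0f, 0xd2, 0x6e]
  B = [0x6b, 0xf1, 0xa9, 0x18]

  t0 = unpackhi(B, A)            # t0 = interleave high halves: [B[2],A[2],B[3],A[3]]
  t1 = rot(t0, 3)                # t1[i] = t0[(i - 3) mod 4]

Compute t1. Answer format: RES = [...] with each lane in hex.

RES = [ 0xd2  0x18  0x6e  0xa9 ]

t0 = [0xa9, 0xd2, 0x18, 0x6e]
t1 = [0xd2, 0x18, 0x6e, 0xa9]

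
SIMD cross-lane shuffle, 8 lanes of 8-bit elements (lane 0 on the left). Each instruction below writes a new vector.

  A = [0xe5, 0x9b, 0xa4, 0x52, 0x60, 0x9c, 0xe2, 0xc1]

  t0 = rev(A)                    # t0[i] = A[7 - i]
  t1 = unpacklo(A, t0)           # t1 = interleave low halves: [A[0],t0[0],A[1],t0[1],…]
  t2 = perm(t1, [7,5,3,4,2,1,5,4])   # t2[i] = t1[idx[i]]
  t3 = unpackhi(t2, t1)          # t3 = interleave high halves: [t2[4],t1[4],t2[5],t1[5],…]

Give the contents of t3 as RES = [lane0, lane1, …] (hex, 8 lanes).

RES = [0x9b, 0xa4, 0xc1, 0x9c, 0x9c, 0x52, 0xa4, 0x60]

  t0: c1 e2 9c 60 52 a4 9b e5
  t1: e5 c1 9b e2 a4 9c 52 60
  t2: 60 9c e2 a4 9b c1 9c a4
  t3: 9b a4 c1 9c 9c 52 a4 60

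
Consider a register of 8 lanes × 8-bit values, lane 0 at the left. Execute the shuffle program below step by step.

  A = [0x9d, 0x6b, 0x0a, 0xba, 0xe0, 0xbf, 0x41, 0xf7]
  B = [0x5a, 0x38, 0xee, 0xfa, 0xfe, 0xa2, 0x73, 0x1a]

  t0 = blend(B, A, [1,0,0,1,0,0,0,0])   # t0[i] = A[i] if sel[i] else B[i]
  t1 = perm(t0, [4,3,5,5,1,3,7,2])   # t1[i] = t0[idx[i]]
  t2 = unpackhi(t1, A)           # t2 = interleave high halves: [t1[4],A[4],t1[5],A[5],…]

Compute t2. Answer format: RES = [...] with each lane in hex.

→ t0 |9d|38|ee|ba|fe|a2|73|1a|
→ t1 |fe|ba|a2|a2|38|ba|1a|ee|
→ t2 |38|e0|ba|bf|1a|41|ee|f7|

RES = [ 0x38  0xe0  0xba  0xbf  0x1a  0x41  0xee  0xf7 ]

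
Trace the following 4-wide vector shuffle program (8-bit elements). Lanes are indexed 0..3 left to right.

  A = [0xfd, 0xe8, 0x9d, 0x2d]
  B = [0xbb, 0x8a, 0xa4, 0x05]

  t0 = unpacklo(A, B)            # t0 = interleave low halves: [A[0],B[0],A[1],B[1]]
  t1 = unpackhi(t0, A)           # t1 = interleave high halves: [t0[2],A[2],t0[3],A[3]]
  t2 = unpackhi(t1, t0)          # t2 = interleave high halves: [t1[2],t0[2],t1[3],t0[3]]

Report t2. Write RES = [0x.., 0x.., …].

t0 = [0xfd, 0xbb, 0xe8, 0x8a]
t1 = [0xe8, 0x9d, 0x8a, 0x2d]
t2 = [0x8a, 0xe8, 0x2d, 0x8a]

RES = [0x8a, 0xe8, 0x2d, 0x8a]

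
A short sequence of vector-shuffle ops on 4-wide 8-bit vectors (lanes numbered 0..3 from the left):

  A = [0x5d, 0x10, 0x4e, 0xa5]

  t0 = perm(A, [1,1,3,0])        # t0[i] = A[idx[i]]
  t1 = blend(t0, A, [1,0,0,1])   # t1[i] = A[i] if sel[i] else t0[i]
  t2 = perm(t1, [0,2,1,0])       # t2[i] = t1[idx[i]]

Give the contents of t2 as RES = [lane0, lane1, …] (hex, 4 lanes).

RES = [0x5d, 0xa5, 0x10, 0x5d]

t0 = [0x10, 0x10, 0xa5, 0x5d]
t1 = [0x5d, 0x10, 0xa5, 0xa5]
t2 = [0x5d, 0xa5, 0x10, 0x5d]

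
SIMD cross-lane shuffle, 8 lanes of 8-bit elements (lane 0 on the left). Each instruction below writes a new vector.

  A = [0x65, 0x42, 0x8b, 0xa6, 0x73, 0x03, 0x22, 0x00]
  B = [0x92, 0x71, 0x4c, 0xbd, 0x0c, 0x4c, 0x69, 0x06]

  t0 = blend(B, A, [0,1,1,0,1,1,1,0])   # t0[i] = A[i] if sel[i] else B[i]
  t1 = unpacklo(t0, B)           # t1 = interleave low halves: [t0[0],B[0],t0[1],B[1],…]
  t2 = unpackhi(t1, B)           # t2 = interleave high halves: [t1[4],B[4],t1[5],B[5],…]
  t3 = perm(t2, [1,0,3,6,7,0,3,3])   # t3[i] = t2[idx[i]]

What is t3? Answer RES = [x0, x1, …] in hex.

→ t0 |92|42|8b|bd|73|03|22|06|
→ t1 |92|92|42|71|8b|4c|bd|bd|
→ t2 |8b|0c|4c|4c|bd|69|bd|06|
→ t3 |0c|8b|4c|bd|06|8b|4c|4c|

RES = [0x0c, 0x8b, 0x4c, 0xbd, 0x06, 0x8b, 0x4c, 0x4c]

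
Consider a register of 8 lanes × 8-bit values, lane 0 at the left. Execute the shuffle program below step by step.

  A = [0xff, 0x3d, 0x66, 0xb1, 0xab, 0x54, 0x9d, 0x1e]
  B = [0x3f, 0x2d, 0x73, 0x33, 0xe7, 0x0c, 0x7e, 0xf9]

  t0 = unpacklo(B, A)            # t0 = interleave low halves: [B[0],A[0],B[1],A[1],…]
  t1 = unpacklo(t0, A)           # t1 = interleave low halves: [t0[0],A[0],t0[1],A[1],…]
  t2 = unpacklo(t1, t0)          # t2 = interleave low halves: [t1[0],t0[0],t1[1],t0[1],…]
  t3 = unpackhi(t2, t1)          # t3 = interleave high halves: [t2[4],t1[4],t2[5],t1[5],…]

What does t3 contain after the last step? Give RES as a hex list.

t0 = [0x3f, 0xff, 0x2d, 0x3d, 0x73, 0x66, 0x33, 0xb1]
t1 = [0x3f, 0xff, 0xff, 0x3d, 0x2d, 0x66, 0x3d, 0xb1]
t2 = [0x3f, 0x3f, 0xff, 0xff, 0xff, 0x2d, 0x3d, 0x3d]
t3 = [0xff, 0x2d, 0x2d, 0x66, 0x3d, 0x3d, 0x3d, 0xb1]

RES = [ 0xff  0x2d  0x2d  0x66  0x3d  0x3d  0x3d  0xb1 ]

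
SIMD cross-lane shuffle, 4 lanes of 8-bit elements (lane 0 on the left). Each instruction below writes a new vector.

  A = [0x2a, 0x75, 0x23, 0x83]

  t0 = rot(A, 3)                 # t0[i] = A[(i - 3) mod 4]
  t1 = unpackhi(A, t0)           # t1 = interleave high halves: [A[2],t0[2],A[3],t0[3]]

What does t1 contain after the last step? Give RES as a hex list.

RES = [0x23, 0x83, 0x83, 0x2a]

→ t0 |75|23|83|2a|
→ t1 |23|83|83|2a|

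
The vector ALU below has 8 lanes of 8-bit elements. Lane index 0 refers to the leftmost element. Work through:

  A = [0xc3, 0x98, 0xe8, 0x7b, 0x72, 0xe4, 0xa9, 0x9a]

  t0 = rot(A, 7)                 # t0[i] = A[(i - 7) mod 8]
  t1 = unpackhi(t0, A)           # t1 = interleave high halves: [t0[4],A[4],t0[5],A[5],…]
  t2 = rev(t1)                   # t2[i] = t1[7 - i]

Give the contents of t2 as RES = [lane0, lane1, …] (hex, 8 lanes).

→ t0 |98|e8|7b|72|e4|a9|9a|c3|
→ t1 |e4|72|a9|e4|9a|a9|c3|9a|
→ t2 |9a|c3|a9|9a|e4|a9|72|e4|

RES = [0x9a, 0xc3, 0xa9, 0x9a, 0xe4, 0xa9, 0x72, 0xe4]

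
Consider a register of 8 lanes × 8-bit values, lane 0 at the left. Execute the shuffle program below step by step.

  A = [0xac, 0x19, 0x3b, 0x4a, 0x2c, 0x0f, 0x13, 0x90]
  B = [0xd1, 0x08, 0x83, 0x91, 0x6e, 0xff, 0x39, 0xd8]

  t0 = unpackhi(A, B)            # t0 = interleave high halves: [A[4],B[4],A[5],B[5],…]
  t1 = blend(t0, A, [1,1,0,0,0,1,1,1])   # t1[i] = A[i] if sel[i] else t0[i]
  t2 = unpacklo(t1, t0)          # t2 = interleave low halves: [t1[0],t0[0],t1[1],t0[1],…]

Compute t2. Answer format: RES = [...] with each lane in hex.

t0 = [0x2c, 0x6e, 0x0f, 0xff, 0x13, 0x39, 0x90, 0xd8]
t1 = [0xac, 0x19, 0x0f, 0xff, 0x13, 0x0f, 0x13, 0x90]
t2 = [0xac, 0x2c, 0x19, 0x6e, 0x0f, 0x0f, 0xff, 0xff]

RES = [0xac, 0x2c, 0x19, 0x6e, 0x0f, 0x0f, 0xff, 0xff]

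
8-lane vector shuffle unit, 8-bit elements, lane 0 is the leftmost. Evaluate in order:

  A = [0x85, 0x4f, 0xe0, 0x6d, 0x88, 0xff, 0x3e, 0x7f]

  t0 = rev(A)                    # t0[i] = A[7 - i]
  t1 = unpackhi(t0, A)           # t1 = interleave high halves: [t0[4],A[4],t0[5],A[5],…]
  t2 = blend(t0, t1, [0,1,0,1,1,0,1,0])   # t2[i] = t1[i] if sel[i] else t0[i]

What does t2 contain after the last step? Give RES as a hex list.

RES = [ 0x7f  0x88  0xff  0xff  0x4f  0xe0  0x85  0x85 ]

→ t0 |7f|3e|ff|88|6d|e0|4f|85|
→ t1 |6d|88|e0|ff|4f|3e|85|7f|
→ t2 |7f|88|ff|ff|4f|e0|85|85|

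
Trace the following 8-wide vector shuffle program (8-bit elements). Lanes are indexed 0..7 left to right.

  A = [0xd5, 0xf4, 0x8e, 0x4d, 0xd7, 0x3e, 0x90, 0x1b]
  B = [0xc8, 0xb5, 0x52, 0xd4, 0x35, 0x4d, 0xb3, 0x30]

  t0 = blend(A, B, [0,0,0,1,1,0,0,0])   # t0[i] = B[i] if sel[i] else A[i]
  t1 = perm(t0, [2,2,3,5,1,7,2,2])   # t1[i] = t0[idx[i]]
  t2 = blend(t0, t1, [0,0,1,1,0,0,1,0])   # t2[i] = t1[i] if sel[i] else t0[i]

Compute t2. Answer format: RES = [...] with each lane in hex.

RES = [0xd5, 0xf4, 0xd4, 0x3e, 0x35, 0x3e, 0x8e, 0x1b]

t0 = [0xd5, 0xf4, 0x8e, 0xd4, 0x35, 0x3e, 0x90, 0x1b]
t1 = [0x8e, 0x8e, 0xd4, 0x3e, 0xf4, 0x1b, 0x8e, 0x8e]
t2 = [0xd5, 0xf4, 0xd4, 0x3e, 0x35, 0x3e, 0x8e, 0x1b]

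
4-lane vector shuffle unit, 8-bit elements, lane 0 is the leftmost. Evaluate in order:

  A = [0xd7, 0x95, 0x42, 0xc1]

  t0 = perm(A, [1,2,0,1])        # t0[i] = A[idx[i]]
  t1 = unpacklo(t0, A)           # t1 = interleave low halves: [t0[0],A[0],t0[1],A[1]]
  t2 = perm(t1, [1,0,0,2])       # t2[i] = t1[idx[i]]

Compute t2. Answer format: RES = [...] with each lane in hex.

t0 = [0x95, 0x42, 0xd7, 0x95]
t1 = [0x95, 0xd7, 0x42, 0x95]
t2 = [0xd7, 0x95, 0x95, 0x42]

RES = [0xd7, 0x95, 0x95, 0x42]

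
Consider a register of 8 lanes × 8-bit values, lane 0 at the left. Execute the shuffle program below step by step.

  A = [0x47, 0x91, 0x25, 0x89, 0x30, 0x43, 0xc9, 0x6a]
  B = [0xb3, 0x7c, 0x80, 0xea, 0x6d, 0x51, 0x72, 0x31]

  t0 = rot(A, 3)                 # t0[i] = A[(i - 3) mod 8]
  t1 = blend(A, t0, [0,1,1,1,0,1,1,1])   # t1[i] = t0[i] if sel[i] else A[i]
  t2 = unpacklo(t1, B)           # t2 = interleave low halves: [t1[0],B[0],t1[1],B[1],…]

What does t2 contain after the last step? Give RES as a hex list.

→ t0 |43|c9|6a|47|91|25|89|30|
→ t1 |47|c9|6a|47|30|25|89|30|
→ t2 |47|b3|c9|7c|6a|80|47|ea|

RES = [0x47, 0xb3, 0xc9, 0x7c, 0x6a, 0x80, 0x47, 0xea]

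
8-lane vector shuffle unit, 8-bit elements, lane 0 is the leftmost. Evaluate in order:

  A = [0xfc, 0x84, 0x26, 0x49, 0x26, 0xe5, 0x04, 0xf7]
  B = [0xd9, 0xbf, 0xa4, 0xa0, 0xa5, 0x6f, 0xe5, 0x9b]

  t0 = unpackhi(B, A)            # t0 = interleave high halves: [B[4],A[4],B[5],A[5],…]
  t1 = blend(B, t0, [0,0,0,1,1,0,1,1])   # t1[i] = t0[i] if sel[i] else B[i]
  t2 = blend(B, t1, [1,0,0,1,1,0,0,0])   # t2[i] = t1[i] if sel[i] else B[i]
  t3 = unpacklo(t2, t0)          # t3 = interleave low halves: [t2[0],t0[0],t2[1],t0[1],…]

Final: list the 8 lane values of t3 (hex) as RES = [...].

RES = [ 0xd9  0xa5  0xbf  0x26  0xa4  0x6f  0xe5  0xe5 ]

  t0: a5 26 6f e5 e5 04 9b f7
  t1: d9 bf a4 e5 e5 6f 9b f7
  t2: d9 bf a4 e5 e5 6f e5 9b
  t3: d9 a5 bf 26 a4 6f e5 e5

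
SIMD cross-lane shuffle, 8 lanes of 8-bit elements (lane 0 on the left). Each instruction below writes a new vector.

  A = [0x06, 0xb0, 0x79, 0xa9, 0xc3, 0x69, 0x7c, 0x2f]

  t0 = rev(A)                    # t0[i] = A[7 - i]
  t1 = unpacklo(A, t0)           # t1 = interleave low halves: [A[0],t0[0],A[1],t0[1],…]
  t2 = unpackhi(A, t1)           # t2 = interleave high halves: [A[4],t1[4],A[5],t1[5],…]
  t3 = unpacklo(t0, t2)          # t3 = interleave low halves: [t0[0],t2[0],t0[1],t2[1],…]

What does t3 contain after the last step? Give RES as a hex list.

t0 = [0x2f, 0x7c, 0x69, 0xc3, 0xa9, 0x79, 0xb0, 0x06]
t1 = [0x06, 0x2f, 0xb0, 0x7c, 0x79, 0x69, 0xa9, 0xc3]
t2 = [0xc3, 0x79, 0x69, 0x69, 0x7c, 0xa9, 0x2f, 0xc3]
t3 = [0x2f, 0xc3, 0x7c, 0x79, 0x69, 0x69, 0xc3, 0x69]

RES = [ 0x2f  0xc3  0x7c  0x79  0x69  0x69  0xc3  0x69 ]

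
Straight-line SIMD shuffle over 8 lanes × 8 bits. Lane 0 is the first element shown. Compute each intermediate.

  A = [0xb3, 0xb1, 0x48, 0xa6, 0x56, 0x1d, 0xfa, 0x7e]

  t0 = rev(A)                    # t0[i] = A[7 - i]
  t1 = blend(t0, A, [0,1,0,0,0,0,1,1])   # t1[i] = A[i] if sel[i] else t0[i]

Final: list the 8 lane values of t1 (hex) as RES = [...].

RES = [ 0x7e  0xb1  0x1d  0x56  0xa6  0x48  0xfa  0x7e ]

→ t0 |7e|fa|1d|56|a6|48|b1|b3|
→ t1 |7e|b1|1d|56|a6|48|fa|7e|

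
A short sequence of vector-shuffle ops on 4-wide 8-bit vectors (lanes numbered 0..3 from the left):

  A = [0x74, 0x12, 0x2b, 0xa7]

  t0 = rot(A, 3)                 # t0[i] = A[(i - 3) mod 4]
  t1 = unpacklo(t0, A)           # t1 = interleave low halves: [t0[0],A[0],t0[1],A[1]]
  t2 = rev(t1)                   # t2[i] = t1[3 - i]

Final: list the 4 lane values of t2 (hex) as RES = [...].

  t0: 12 2b a7 74
  t1: 12 74 2b 12
  t2: 12 2b 74 12

RES = [0x12, 0x2b, 0x74, 0x12]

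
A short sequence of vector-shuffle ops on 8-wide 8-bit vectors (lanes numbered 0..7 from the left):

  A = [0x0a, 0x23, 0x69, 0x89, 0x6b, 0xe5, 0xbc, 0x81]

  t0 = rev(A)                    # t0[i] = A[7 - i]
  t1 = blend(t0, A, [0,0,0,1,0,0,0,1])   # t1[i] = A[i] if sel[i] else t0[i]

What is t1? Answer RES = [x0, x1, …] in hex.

RES = [ 0x81  0xbc  0xe5  0x89  0x89  0x69  0x23  0x81 ]

t0 = [0x81, 0xbc, 0xe5, 0x6b, 0x89, 0x69, 0x23, 0x0a]
t1 = [0x81, 0xbc, 0xe5, 0x89, 0x89, 0x69, 0x23, 0x81]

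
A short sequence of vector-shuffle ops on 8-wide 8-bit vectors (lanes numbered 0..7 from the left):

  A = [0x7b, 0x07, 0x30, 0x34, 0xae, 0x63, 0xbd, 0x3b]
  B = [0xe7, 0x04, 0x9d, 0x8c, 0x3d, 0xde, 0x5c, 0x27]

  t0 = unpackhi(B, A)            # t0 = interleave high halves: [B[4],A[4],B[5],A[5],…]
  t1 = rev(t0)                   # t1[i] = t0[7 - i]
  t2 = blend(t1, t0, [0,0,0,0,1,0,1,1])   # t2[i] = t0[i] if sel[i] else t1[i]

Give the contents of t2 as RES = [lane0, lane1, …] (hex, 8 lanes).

t0 = [0x3d, 0xae, 0xde, 0x63, 0x5c, 0xbd, 0x27, 0x3b]
t1 = [0x3b, 0x27, 0xbd, 0x5c, 0x63, 0xde, 0xae, 0x3d]
t2 = [0x3b, 0x27, 0xbd, 0x5c, 0x5c, 0xde, 0x27, 0x3b]

RES = [0x3b, 0x27, 0xbd, 0x5c, 0x5c, 0xde, 0x27, 0x3b]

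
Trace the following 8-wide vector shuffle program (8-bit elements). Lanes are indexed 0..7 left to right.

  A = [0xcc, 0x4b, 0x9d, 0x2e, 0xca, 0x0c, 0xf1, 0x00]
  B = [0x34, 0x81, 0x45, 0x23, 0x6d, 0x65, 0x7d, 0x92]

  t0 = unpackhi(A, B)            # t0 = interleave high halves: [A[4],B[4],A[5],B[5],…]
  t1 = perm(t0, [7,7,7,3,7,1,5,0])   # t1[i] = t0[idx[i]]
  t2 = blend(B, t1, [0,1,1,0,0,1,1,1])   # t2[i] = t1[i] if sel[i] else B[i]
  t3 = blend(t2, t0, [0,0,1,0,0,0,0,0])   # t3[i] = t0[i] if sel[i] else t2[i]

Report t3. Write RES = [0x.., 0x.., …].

→ t0 |ca|6d|0c|65|f1|7d|00|92|
→ t1 |92|92|92|65|92|6d|7d|ca|
→ t2 |34|92|92|23|6d|6d|7d|ca|
→ t3 |34|92|0c|23|6d|6d|7d|ca|

RES = [ 0x34  0x92  0x0c  0x23  0x6d  0x6d  0x7d  0xca ]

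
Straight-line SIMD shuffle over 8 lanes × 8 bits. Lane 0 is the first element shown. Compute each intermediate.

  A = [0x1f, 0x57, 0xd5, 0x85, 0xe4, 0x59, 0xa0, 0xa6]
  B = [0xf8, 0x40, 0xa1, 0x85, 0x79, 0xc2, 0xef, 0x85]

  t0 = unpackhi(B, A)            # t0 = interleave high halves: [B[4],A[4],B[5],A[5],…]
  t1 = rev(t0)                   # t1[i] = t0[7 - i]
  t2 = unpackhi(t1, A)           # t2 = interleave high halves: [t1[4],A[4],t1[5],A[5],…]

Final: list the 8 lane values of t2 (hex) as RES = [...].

  t0: 79 e4 c2 59 ef a0 85 a6
  t1: a6 85 a0 ef 59 c2 e4 79
  t2: 59 e4 c2 59 e4 a0 79 a6

RES = [ 0x59  0xe4  0xc2  0x59  0xe4  0xa0  0x79  0xa6 ]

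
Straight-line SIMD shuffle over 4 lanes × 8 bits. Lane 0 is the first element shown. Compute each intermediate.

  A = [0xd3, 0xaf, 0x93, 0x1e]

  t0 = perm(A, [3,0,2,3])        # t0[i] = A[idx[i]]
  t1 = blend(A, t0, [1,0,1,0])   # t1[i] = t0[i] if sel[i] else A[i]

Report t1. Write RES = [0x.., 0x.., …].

RES = [0x1e, 0xaf, 0x93, 0x1e]

t0 = [0x1e, 0xd3, 0x93, 0x1e]
t1 = [0x1e, 0xaf, 0x93, 0x1e]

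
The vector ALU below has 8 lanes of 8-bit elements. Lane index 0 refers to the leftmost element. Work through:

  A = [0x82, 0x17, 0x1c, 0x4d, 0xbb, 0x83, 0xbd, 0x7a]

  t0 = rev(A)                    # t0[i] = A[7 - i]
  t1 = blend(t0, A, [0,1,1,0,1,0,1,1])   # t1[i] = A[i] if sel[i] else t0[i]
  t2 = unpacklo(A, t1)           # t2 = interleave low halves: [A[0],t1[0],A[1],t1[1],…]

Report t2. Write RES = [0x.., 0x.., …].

RES = [ 0x82  0x7a  0x17  0x17  0x1c  0x1c  0x4d  0xbb ]

t0 = [0x7a, 0xbd, 0x83, 0xbb, 0x4d, 0x1c, 0x17, 0x82]
t1 = [0x7a, 0x17, 0x1c, 0xbb, 0xbb, 0x1c, 0xbd, 0x7a]
t2 = [0x82, 0x7a, 0x17, 0x17, 0x1c, 0x1c, 0x4d, 0xbb]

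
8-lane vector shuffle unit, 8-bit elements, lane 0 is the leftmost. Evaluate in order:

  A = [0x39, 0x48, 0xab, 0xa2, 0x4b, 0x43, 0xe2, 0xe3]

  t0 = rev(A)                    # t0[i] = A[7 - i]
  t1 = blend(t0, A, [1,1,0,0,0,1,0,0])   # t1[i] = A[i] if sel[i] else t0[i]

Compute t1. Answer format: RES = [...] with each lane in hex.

RES = [0x39, 0x48, 0x43, 0x4b, 0xa2, 0x43, 0x48, 0x39]

  t0: e3 e2 43 4b a2 ab 48 39
  t1: 39 48 43 4b a2 43 48 39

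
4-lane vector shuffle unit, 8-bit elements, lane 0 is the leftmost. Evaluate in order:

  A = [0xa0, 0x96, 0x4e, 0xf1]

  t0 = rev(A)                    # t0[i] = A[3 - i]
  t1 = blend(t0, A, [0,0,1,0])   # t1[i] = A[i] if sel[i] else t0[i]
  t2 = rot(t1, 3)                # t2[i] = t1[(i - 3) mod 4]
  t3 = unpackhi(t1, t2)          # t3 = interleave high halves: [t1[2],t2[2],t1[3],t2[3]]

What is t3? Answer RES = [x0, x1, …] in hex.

  t0: f1 4e 96 a0
  t1: f1 4e 4e a0
  t2: 4e 4e a0 f1
  t3: 4e a0 a0 f1

RES = [0x4e, 0xa0, 0xa0, 0xf1]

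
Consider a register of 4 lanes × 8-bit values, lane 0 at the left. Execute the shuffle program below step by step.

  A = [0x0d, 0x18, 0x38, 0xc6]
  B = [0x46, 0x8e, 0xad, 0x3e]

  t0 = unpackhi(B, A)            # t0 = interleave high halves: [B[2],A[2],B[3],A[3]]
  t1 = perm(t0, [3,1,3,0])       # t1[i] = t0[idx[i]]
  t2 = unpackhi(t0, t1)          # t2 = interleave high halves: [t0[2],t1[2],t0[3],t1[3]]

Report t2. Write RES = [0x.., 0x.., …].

RES = [ 0x3e  0xc6  0xc6  0xad ]

t0 = [0xad, 0x38, 0x3e, 0xc6]
t1 = [0xc6, 0x38, 0xc6, 0xad]
t2 = [0x3e, 0xc6, 0xc6, 0xad]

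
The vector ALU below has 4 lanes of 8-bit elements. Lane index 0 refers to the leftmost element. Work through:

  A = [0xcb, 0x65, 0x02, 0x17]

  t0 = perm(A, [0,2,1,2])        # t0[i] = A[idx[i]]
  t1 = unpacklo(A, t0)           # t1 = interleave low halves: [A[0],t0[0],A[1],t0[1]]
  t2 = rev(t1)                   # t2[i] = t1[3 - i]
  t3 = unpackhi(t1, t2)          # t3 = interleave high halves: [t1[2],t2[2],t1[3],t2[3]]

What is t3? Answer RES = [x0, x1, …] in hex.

RES = [0x65, 0xcb, 0x02, 0xcb]

  t0: cb 02 65 02
  t1: cb cb 65 02
  t2: 02 65 cb cb
  t3: 65 cb 02 cb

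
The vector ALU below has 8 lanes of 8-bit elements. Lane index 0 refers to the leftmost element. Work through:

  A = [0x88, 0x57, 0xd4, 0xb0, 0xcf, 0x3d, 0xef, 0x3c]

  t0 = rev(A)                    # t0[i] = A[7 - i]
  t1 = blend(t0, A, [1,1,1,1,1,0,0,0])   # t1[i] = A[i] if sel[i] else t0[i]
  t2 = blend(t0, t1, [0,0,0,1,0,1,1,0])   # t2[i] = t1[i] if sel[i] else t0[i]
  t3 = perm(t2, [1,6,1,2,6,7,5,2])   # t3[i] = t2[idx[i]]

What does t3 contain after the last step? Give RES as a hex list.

RES = [0xef, 0x57, 0xef, 0x3d, 0x57, 0x88, 0xd4, 0x3d]

  t0: 3c ef 3d cf b0 d4 57 88
  t1: 88 57 d4 b0 cf d4 57 88
  t2: 3c ef 3d b0 b0 d4 57 88
  t3: ef 57 ef 3d 57 88 d4 3d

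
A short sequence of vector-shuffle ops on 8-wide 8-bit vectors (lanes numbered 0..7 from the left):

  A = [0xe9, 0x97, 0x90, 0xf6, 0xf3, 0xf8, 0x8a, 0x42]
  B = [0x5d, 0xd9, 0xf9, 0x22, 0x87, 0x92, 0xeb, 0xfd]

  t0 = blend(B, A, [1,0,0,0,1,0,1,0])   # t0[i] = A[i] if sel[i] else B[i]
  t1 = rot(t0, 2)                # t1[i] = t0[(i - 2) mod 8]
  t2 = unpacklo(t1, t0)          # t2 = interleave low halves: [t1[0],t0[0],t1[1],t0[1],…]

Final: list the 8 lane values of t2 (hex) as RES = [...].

RES = [ 0x8a  0xe9  0xfd  0xd9  0xe9  0xf9  0xd9  0x22 ]

t0 = [0xe9, 0xd9, 0xf9, 0x22, 0xf3, 0x92, 0x8a, 0xfd]
t1 = [0x8a, 0xfd, 0xe9, 0xd9, 0xf9, 0x22, 0xf3, 0x92]
t2 = [0x8a, 0xe9, 0xfd, 0xd9, 0xe9, 0xf9, 0xd9, 0x22]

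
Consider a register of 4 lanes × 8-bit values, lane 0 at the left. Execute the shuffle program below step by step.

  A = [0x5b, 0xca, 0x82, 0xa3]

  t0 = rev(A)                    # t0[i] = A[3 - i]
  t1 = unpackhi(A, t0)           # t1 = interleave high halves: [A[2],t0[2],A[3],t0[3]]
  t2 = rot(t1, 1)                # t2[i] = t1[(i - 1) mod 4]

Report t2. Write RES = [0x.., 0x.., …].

RES = [ 0x5b  0x82  0xca  0xa3 ]

t0 = [0xa3, 0x82, 0xca, 0x5b]
t1 = [0x82, 0xca, 0xa3, 0x5b]
t2 = [0x5b, 0x82, 0xca, 0xa3]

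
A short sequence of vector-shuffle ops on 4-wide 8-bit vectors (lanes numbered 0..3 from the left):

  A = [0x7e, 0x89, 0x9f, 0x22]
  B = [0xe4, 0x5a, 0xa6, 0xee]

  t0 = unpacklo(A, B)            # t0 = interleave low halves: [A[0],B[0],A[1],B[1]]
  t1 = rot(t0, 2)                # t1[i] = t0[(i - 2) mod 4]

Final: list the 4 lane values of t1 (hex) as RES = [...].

RES = [ 0x89  0x5a  0x7e  0xe4 ]

  t0: 7e e4 89 5a
  t1: 89 5a 7e e4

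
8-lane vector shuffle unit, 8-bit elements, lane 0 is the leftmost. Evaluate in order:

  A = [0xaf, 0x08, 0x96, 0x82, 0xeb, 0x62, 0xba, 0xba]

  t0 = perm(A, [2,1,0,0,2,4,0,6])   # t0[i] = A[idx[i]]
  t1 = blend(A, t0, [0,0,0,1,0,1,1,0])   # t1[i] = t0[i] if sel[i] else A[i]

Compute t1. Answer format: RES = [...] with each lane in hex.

t0 = [0x96, 0x08, 0xaf, 0xaf, 0x96, 0xeb, 0xaf, 0xba]
t1 = [0xaf, 0x08, 0x96, 0xaf, 0xeb, 0xeb, 0xaf, 0xba]

RES = [0xaf, 0x08, 0x96, 0xaf, 0xeb, 0xeb, 0xaf, 0xba]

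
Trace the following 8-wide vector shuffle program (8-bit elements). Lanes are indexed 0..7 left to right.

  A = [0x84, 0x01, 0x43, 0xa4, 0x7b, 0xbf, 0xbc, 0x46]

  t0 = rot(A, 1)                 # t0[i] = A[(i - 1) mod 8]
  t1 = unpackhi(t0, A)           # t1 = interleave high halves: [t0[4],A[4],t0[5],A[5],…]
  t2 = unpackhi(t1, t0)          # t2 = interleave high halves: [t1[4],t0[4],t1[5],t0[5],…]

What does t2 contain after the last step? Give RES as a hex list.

  t0: 46 84 01 43 a4 7b bf bc
  t1: a4 7b 7b bf bf bc bc 46
  t2: bf a4 bc 7b bc bf 46 bc

RES = [0xbf, 0xa4, 0xbc, 0x7b, 0xbc, 0xbf, 0x46, 0xbc]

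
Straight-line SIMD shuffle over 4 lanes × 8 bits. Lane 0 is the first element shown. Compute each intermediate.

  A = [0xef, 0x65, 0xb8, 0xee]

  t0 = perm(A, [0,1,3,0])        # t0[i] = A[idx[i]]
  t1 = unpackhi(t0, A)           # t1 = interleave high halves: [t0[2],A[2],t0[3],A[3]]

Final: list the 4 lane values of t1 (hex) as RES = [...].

  t0: ef 65 ee ef
  t1: ee b8 ef ee

RES = [ 0xee  0xb8  0xef  0xee ]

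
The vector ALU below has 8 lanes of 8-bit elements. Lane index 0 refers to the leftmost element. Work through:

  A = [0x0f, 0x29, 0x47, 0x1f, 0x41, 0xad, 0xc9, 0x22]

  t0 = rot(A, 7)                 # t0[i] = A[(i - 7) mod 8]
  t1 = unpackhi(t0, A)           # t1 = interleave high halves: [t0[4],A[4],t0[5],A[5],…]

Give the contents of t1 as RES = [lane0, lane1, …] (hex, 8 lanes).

→ t0 |29|47|1f|41|ad|c9|22|0f|
→ t1 |ad|41|c9|ad|22|c9|0f|22|

RES = [0xad, 0x41, 0xc9, 0xad, 0x22, 0xc9, 0x0f, 0x22]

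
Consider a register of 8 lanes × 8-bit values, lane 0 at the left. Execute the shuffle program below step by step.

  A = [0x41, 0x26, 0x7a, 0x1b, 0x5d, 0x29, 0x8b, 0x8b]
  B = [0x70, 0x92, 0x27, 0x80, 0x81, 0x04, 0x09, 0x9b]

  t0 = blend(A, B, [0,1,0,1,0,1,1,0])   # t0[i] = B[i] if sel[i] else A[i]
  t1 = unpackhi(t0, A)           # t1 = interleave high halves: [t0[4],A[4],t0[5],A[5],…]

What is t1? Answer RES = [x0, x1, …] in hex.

t0 = [0x41, 0x92, 0x7a, 0x80, 0x5d, 0x04, 0x09, 0x8b]
t1 = [0x5d, 0x5d, 0x04, 0x29, 0x09, 0x8b, 0x8b, 0x8b]

RES = [0x5d, 0x5d, 0x04, 0x29, 0x09, 0x8b, 0x8b, 0x8b]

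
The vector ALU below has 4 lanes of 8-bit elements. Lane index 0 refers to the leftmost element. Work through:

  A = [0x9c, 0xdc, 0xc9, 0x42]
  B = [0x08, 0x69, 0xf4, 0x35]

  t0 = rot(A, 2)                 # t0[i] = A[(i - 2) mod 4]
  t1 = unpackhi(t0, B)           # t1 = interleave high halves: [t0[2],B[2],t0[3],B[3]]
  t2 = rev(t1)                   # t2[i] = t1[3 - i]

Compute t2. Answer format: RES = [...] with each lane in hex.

RES = [ 0x35  0xdc  0xf4  0x9c ]

→ t0 |c9|42|9c|dc|
→ t1 |9c|f4|dc|35|
→ t2 |35|dc|f4|9c|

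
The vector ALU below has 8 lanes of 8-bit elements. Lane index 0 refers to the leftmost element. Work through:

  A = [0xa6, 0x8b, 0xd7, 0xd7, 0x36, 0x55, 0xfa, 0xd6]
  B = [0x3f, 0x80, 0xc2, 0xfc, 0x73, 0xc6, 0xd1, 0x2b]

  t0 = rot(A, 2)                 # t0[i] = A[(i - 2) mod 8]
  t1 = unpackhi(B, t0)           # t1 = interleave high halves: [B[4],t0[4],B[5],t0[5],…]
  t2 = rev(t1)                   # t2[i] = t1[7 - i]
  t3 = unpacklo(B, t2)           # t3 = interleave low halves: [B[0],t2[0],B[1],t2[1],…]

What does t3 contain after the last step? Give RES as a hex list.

RES = [0x3f, 0x55, 0x80, 0x2b, 0xc2, 0x36, 0xfc, 0xd1]

→ t0 |fa|d6|a6|8b|d7|d7|36|55|
→ t1 |73|d7|c6|d7|d1|36|2b|55|
→ t2 |55|2b|36|d1|d7|c6|d7|73|
→ t3 |3f|55|80|2b|c2|36|fc|d1|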